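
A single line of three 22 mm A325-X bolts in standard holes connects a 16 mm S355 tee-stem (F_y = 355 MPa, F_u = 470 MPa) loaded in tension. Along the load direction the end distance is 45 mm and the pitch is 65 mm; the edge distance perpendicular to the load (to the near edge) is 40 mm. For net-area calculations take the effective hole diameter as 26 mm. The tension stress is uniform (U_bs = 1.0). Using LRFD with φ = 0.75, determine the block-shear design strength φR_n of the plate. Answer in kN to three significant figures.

Shear plane L_v = 45 + 2·65 = 175 mm; A_gv = 175 × 16 = 2800 mm².
A_nv = (175 − 2.5·26) × 16 = 1760 mm².
A_nt = (40 − 0.5·26) × 16 = 432 mm².
0.6 F_u A_nv = 496.3 kN; 0.6 F_y A_gv = 596.4 kN → shear rupture governs the shear term.
R_n = 496.3 + 1.0 × 470 × 432 / 1000 = 699.4 kN.
Design strength φR_n = 0.75 × 699.4 = 525 kN.

525 kN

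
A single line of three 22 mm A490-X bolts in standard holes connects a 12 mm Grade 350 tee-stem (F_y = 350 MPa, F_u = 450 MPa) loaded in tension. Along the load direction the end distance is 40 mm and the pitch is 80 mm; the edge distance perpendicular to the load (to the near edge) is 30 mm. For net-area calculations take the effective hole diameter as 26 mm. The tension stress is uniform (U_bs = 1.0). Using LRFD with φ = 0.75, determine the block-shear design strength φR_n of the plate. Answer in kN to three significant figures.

Shear plane L_v = 40 + 2·80 = 200 mm; A_gv = 200 × 12 = 2400 mm².
A_nv = (200 − 2.5·26) × 12 = 1620 mm².
A_nt = (30 − 0.5·26) × 12 = 204 mm².
0.6 F_u A_nv = 437.4 kN; 0.6 F_y A_gv = 504 kN → shear rupture governs the shear term.
R_n = 437.4 + 1.0 × 450 × 204 / 1000 = 529.2 kN.
Design strength φR_n = 0.75 × 529.2 = 397 kN.

397 kN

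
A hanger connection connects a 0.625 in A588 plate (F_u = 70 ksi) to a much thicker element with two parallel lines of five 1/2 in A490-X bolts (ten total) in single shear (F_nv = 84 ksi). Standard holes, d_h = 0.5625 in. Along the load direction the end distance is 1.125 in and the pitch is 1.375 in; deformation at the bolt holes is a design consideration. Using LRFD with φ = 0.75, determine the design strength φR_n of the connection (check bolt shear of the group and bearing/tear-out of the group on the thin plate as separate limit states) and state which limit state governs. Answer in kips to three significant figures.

Bolt shear: A_b = π·0.5²/4 = 0.1963 in²; R_n = 84 × 0.1963 × 10 × 1 = 164.9 kips → 0.75 × 164.9 = 124 kips.
Bearing (1.2 l_c t F_u ≤ 2.4 d t F_u): upper limit = 2.4·0.5·0.625·70 = 52.5 kips.
  Edge l_c = 1.125 − 0.5625/2 = 0.8438 → r_n = 44.3 kips; interior l_c = 1.375 − 0.5625 = 0.8125 → r_n = 42.66 kips.
  R_n,bearing = 2·44.3 + 8·42.66 = 429.8 kips → 0.75 × 429.8 = 322 kips.
Bolt shear governs: 124 kips.

124 kips (bolt shear governs)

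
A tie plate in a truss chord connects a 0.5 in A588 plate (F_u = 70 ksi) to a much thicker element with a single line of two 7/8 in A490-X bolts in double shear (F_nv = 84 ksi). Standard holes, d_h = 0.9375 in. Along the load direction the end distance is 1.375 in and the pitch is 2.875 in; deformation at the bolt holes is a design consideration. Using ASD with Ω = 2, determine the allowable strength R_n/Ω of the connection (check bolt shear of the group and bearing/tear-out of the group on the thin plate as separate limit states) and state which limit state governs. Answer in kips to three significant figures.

55.8 kips (bearing governs)

Bolt shear: A_b = π·0.875²/4 = 0.6013 in²; R_n = 84 × 0.6013 × 2 × 2 = 202 kips → 202 / 2 = 101 kips.
Bearing (1.2 l_c t F_u ≤ 2.4 d t F_u): upper limit = 2.4·0.875·0.5·70 = 73.5 kips.
  Edge l_c = 1.375 − 0.9375/2 = 0.9062 → r_n = 38.06 kips; interior l_c = 2.875 − 0.9375 = 1.938 → r_n = 73.5 kips.
  R_n,bearing = 1·38.06 + 1·73.5 = 111.6 kips → 111.6 / 2 = 55.8 kips.
Bearing governs: 55.8 kips.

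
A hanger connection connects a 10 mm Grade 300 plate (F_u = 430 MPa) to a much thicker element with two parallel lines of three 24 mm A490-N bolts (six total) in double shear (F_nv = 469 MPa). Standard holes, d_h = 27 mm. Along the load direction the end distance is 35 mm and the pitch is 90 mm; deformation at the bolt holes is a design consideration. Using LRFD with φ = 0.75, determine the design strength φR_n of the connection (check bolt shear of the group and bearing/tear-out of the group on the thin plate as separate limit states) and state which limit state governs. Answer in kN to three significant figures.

Bolt shear: A_b = π·24²/4 = 452.4 mm²; R_n = 469 × 452.4 × 6 × 2 / 1000 = 2546 kN → 0.75 × 2546 = 1910 kN.
Bearing (1.2 l_c t F_u ≤ 2.4 d t F_u): upper limit = 2.4·24·10·430 / 1000 = 247.7 kN.
  Edge l_c = 35 − 27/2 = 21.5 → r_n = 110.9 kN; interior l_c = 90 − 27 = 63 → r_n = 247.7 kN.
  R_n,bearing = 2·110.9 + 4·247.7 = 1213 kN → 0.75 × 1213 = 909 kN.
Bearing governs: 909 kN.

909 kN (bearing governs)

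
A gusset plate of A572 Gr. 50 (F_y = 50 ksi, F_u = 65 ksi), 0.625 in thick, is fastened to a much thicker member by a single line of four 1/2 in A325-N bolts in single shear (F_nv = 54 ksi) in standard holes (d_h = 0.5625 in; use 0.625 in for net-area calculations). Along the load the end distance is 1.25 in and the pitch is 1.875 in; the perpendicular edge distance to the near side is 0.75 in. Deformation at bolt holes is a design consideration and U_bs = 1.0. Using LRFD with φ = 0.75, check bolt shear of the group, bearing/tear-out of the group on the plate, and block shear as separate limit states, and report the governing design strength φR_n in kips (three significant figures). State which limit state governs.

Bolt shear: A_b = π·0.5²/4 = 0.1963 in²; R_n = 54 × 0.1963 × 4 × 1 = 42.41 kips → 0.75 × 42.41 = 31.8 kips.
Bearing: edge l_c = 0.9688, r_n = 47.23 kips; interior l_c = 1.312, r_n = 48.75 kips; R_n = 47.23 + 3·48.75 = 193.5 kips → 145 kips.
Block shear: A_gv = 4.297, A_nv = 2.93, A_nt = 0.2734 in²; R_n = min(0.6F_uA_nv, 0.6F_yA_gv) + U_bs·F_u·A_nt = 132 kips → 99 kips.
Bolt shear governs: 31.8 kips.

31.8 kips (bolt shear governs)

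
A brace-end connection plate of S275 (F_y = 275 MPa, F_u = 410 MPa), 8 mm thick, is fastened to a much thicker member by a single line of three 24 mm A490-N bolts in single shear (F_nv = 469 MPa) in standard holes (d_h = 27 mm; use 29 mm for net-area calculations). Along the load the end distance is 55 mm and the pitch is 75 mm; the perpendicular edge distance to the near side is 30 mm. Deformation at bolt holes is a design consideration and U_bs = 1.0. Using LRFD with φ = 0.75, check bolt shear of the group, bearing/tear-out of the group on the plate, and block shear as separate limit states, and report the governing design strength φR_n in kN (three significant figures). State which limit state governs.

Bolt shear: A_b = π·24²/4 = 452.4 mm²; R_n = 469 × 452.4 × 3 × 1 / 1000 = 636.5 kN → 0.75 × 636.5 = 477 kN.
Bearing: edge l_c = 41.5, r_n = 163.3 kN; interior l_c = 48, r_n = 188.9 kN; R_n = 163.3 + 2·188.9 = 541.2 kN → 406 kN.
Block shear: A_gv = 1640, A_nv = 1060, A_nt = 124 mm²; R_n = min(0.6F_uA_nv, 0.6F_yA_gv) + U_bs·F_u·A_nt = 311.6 kN → 234 kN.
Block shear governs: 234 kN.

234 kN (block shear governs)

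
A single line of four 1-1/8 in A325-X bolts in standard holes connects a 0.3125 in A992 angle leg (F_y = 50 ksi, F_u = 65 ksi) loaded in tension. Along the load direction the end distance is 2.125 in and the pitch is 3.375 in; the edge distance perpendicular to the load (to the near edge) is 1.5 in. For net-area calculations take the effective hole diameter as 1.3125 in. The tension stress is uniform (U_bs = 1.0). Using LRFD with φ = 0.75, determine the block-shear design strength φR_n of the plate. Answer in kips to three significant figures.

82.8 kips

Shear plane L_v = 2.125 + 3·3.375 = 12.25 in; A_gv = 12.25 × 0.3125 = 3.828 in².
A_nv = (12.25 − 3.5·1.3125) × 0.3125 = 2.393 in².
A_nt = (1.5 − 0.5·1.3125) × 0.3125 = 0.2637 in².
0.6 F_u A_nv = 93.31 kips; 0.6 F_y A_gv = 114.8 kips → shear rupture governs the shear term.
R_n = 93.31 + 1.0 × 65 × 0.2637 = 110.4 kips.
Design strength φR_n = 0.75 × 110.4 = 82.8 kips.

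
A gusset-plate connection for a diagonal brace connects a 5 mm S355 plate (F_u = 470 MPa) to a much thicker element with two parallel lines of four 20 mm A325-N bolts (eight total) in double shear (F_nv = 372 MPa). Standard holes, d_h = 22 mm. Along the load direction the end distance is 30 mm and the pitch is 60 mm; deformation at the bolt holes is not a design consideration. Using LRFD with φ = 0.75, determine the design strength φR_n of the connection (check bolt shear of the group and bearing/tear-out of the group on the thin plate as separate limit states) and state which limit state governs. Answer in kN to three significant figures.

Bolt shear: A_b = π·20²/4 = 314.2 mm²; R_n = 372 × 314.2 × 8 × 2 / 1000 = 1870 kN → 0.75 × 1870 = 1400 kN.
Bearing (1.5 l_c t F_u ≤ 3.0 d t F_u): upper limit = 3.0·20·5·470 / 1000 = 141 kN.
  Edge l_c = 30 − 22/2 = 19 → r_n = 66.97 kN; interior l_c = 60 − 22 = 38 → r_n = 133.9 kN.
  R_n,bearing = 2·66.97 + 6·133.9 = 937.6 kN → 0.75 × 937.6 = 703 kN.
Bearing governs: 703 kN.

703 kN (bearing governs)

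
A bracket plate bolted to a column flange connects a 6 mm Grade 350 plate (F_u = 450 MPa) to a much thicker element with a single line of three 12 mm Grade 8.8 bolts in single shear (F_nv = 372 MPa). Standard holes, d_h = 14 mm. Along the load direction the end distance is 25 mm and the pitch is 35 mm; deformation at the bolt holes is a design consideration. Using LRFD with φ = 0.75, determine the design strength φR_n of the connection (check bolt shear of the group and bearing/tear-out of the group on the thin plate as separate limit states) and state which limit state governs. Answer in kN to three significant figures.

94.7 kN (bolt shear governs)

Bolt shear: A_b = π·12²/4 = 113.1 mm²; R_n = 372 × 113.1 × 3 × 1 / 1000 = 126.2 kN → 0.75 × 126.2 = 94.7 kN.
Bearing (1.2 l_c t F_u ≤ 2.4 d t F_u): upper limit = 2.4·12·6·450 / 1000 = 77.76 kN.
  Edge l_c = 25 − 14/2 = 18 → r_n = 58.32 kN; interior l_c = 35 − 14 = 21 → r_n = 68.04 kN.
  R_n,bearing = 1·58.32 + 2·68.04 = 194.4 kN → 0.75 × 194.4 = 146 kN.
Bolt shear governs: 94.7 kN.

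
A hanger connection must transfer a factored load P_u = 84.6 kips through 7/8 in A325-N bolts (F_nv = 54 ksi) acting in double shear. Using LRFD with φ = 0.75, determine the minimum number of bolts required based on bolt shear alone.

A_b = π·0.875²/4 = 0.6013 in².
Per-bolt design strength φR_n = 0.75 × 54 × 0.6013 × 2 = 48.71 kips.
n ≥ 84.6 / 48.71 = 1.737 → use 2 bolts.

2 bolts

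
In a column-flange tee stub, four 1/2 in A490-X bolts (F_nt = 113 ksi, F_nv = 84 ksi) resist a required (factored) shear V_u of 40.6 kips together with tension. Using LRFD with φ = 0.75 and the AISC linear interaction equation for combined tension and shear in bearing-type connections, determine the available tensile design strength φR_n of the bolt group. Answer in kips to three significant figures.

A_b = π·0.5²/4 = 0.1963 in²; f_rv = 40.6 / (4 × 0.1963) = 51.69 ksi.
F'_nt = 1.3 F_nt − (F_nt / φF_nv) f_rv = 1.3·113 − (113/(0.75·84))·51.69 = 54.18 ksi, capped at F_nt → F'_nt = 54.18 ksi.
R_n = F'_nt · A_b · n = 54.18 × 0.1963 × 4 = 42.55 kips.
Design strength φR_n = 0.75 × 42.55 = 31.9 kips.

31.9 kips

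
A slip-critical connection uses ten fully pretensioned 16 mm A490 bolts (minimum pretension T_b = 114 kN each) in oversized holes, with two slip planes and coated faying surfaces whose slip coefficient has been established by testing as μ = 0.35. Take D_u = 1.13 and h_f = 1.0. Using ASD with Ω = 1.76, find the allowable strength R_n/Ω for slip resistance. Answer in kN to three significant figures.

R_n = μ · D_u · h_f · T_b · n_s · n_b = 0.35 × 1.13 × 1.0 × 114 × 2 × 10 = 901.7 kN.
Allowable strength R_n/Ω = 901.7 / 1.76 = 512 kN.

512 kN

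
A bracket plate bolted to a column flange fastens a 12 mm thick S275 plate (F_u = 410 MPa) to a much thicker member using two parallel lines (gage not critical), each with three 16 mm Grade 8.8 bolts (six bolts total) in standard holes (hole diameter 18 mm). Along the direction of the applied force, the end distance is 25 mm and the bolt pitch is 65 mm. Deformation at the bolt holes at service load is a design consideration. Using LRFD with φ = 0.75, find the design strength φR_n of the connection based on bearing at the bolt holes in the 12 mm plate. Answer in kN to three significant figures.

Per bolt r_n = 1.2 l_c t F_u ≤ 2.4 d t F_u; upper limit = 2.4 × 16 × 12 × 410 / 1000 = 188.9 kN.
Edge bolt: l_c = 25 − 18/2 = 16 mm → 1.2 × 16 × 12 × 410 / 1000 = 94.46 → r_n = 94.46 kN.
Interior bolts: l_c = 65 − 18 = 47 mm → 1.2 × 47 × 12 × 410 / 1000 = 277.5 → r_n = 188.9 kN.
R_n = 2 × 94.46 + 4 × 188.9 = 944.6 kN.
Design strength φR_n = 0.75 × 944.6 = 708 kN.

708 kN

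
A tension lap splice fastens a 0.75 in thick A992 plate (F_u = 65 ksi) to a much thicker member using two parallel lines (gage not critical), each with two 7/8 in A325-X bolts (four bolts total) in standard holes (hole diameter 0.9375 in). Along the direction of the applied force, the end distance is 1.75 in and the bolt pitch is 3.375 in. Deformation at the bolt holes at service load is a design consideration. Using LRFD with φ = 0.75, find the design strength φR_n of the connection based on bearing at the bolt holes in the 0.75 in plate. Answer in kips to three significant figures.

Per bolt r_n = 1.2 l_c t F_u ≤ 2.4 d t F_u; upper limit = 2.4 × 0.875 × 0.75 × 65 = 102.4 kips.
Edge bolt: l_c = 1.75 − 0.9375/2 = 1.281 in → 1.2 × 1.281 × 0.75 × 65 = 74.95 → r_n = 74.95 kips.
Interior bolts: l_c = 3.375 − 0.9375 = 2.438 in → 1.2 × 2.438 × 0.75 × 65 = 142.6 → r_n = 102.4 kips.
R_n = 2 × 74.95 + 2 × 102.4 = 354.7 kips.
Design strength φR_n = 0.75 × 354.7 = 266 kips.

266 kips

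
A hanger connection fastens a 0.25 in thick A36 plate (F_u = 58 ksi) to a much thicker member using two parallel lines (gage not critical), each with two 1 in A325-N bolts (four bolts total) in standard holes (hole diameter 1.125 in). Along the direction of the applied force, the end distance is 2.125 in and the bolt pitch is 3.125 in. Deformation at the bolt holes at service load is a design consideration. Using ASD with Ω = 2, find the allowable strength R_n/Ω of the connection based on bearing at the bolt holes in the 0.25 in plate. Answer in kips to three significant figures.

Per bolt r_n = 1.2 l_c t F_u ≤ 2.4 d t F_u; upper limit = 2.4 × 1 × 0.25 × 58 = 34.8 kips.
Edge bolt: l_c = 2.125 − 1.125/2 = 1.562 in → 1.2 × 1.562 × 0.25 × 58 = 27.19 → r_n = 27.19 kips.
Interior bolts: l_c = 3.125 − 1.125 = 2 in → 1.2 × 2 × 0.25 × 58 = 34.8 → r_n = 34.8 kips.
R_n = 2 × 27.19 + 2 × 34.8 = 124 kips.
Allowable strength R_n/Ω = 124 / 2 = 62 kips.

62 kips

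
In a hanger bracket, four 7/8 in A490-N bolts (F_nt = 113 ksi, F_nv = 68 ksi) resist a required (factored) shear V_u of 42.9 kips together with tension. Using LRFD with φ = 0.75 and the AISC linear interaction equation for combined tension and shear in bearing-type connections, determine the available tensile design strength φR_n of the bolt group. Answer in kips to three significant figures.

194 kips

A_b = π·0.875²/4 = 0.6013 in²; f_rv = 42.9 / (4 × 0.6013) = 17.84 ksi.
F'_nt = 1.3 F_nt − (F_nt / φF_nv) f_rv = 1.3·113 − (113/(0.75·68))·17.84 = 107.4 ksi, capped at F_nt → F'_nt = 107.4 ksi.
R_n = F'_nt · A_b · n = 107.4 × 0.6013 × 4 = 258.3 kips.
Design strength φR_n = 0.75 × 258.3 = 194 kips.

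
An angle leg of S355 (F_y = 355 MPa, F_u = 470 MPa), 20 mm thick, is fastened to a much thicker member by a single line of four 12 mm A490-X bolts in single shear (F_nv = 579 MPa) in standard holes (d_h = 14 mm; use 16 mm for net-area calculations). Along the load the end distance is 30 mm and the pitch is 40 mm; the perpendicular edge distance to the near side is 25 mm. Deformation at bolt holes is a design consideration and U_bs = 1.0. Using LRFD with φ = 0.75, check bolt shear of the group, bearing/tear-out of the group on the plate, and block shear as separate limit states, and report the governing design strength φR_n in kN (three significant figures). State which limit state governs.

196 kN (bolt shear governs)

Bolt shear: A_b = π·12²/4 = 113.1 mm²; R_n = 579 × 113.1 × 4 × 1 / 1000 = 261.9 kN → 0.75 × 261.9 = 196 kN.
Bearing: edge l_c = 23, r_n = 259.4 kN; interior l_c = 26, r_n = 270.7 kN; R_n = 259.4 + 3·270.7 = 1072 kN → 804 kN.
Block shear: A_gv = 3000, A_nv = 1880, A_nt = 340 mm²; R_n = min(0.6F_uA_nv, 0.6F_yA_gv) + U_bs·F_u·A_nt = 690 kN → 517 kN.
Bolt shear governs: 196 kN.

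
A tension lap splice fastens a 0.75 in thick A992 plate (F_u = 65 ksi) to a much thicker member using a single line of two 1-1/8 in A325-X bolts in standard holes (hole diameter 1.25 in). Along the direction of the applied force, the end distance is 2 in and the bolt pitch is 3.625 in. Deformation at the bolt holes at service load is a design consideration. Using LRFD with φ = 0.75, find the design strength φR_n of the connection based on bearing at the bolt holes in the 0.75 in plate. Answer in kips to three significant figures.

Per bolt r_n = 1.2 l_c t F_u ≤ 2.4 d t F_u; upper limit = 2.4 × 1.125 × 0.75 × 65 = 131.6 kips.
Edge bolt: l_c = 2 − 1.25/2 = 1.375 in → 1.2 × 1.375 × 0.75 × 65 = 80.44 → r_n = 80.44 kips.
Interior bolts: l_c = 3.625 − 1.25 = 2.375 in → 1.2 × 2.375 × 0.75 × 65 = 138.9 → r_n = 131.6 kips.
R_n = 1 × 80.44 + 1 × 131.6 = 212.1 kips.
Design strength φR_n = 0.75 × 212.1 = 159 kips.

159 kips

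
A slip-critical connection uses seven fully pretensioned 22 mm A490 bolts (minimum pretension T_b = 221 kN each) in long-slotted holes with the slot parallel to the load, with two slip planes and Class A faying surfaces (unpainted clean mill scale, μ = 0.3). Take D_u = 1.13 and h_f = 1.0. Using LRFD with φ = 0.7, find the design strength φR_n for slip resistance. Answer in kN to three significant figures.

734 kN

R_n = μ · D_u · h_f · T_b · n_s · n_b = 0.3 × 1.13 × 1.0 × 221 × 2 × 7 = 1049 kN.
Design strength φR_n = 0.7 × 1049 = 734 kN.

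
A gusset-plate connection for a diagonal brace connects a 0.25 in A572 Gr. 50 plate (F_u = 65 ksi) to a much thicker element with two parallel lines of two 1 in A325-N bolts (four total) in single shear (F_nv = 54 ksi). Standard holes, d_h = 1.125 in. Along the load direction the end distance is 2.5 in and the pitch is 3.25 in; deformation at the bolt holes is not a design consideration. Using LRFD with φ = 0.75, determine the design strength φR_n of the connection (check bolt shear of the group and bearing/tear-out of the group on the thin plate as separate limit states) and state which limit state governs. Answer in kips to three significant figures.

Bolt shear: A_b = π·1²/4 = 0.7854 in²; R_n = 54 × 0.7854 × 4 × 1 = 169.6 kips → 0.75 × 169.6 = 127 kips.
Bearing (1.5 l_c t F_u ≤ 3.0 d t F_u): upper limit = 3.0·1·0.25·65 = 48.75 kips.
  Edge l_c = 2.5 − 1.125/2 = 1.938 → r_n = 47.23 kips; interior l_c = 3.25 − 1.125 = 2.125 → r_n = 48.75 kips.
  R_n,bearing = 2·47.23 + 2·48.75 = 192 kips → 0.75 × 192 = 144 kips.
Bolt shear governs: 127 kips.

127 kips (bolt shear governs)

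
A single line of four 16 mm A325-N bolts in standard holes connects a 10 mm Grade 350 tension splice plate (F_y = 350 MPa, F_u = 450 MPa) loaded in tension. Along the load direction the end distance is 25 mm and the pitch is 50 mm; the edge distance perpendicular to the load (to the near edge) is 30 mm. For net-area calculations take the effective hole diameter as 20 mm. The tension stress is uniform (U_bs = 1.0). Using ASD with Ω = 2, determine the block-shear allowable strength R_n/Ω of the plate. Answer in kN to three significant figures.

Shear plane L_v = 25 + 3·50 = 175 mm; A_gv = 175 × 10 = 1750 mm².
A_nv = (175 − 3.5·20) × 10 = 1050 mm².
A_nt = (30 − 0.5·20) × 10 = 200 mm².
0.6 F_u A_nv = 283.5 kN; 0.6 F_y A_gv = 367.5 kN → shear rupture governs the shear term.
R_n = 283.5 + 1.0 × 450 × 200 / 1000 = 373.5 kN.
Allowable strength R_n/Ω = 373.5 / 2 = 187 kN.

187 kN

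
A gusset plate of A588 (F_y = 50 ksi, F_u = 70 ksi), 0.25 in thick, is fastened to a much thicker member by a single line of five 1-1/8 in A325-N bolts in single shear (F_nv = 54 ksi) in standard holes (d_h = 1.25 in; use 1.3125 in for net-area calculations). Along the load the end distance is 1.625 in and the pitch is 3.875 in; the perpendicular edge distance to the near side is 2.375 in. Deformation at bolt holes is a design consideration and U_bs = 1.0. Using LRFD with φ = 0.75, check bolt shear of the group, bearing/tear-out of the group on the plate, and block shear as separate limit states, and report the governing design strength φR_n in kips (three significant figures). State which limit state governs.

Bolt shear: A_b = π·1.125²/4 = 0.994 in²; R_n = 54 × 0.994 × 5 × 1 = 268.4 kips → 0.75 × 268.4 = 201 kips.
Bearing: edge l_c = 1, r_n = 21 kips; interior l_c = 2.625, r_n = 47.25 kips; R_n = 21 + 4·47.25 = 210 kips → 157 kips.
Block shear: A_gv = 4.281, A_nv = 2.805, A_nt = 0.4297 in²; R_n = min(0.6F_uA_nv, 0.6F_yA_gv) + U_bs·F_u·A_nt = 147.9 kips → 111 kips.
Block shear governs: 111 kips.

111 kips (block shear governs)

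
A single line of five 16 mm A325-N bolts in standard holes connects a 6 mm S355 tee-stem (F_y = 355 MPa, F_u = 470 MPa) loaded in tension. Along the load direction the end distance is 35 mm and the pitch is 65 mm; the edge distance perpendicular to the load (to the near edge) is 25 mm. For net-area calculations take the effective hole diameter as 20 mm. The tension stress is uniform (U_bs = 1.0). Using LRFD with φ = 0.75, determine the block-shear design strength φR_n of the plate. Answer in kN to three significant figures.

292 kN

Shear plane L_v = 35 + 4·65 = 295 mm; A_gv = 295 × 6 = 1770 mm².
A_nv = (295 − 4.5·20) × 6 = 1230 mm².
A_nt = (25 − 0.5·20) × 6 = 90 mm².
0.6 F_u A_nv = 346.9 kN; 0.6 F_y A_gv = 377 kN → shear rupture governs the shear term.
R_n = 346.9 + 1.0 × 470 × 90 / 1000 = 389.2 kN.
Design strength φR_n = 0.75 × 389.2 = 292 kN.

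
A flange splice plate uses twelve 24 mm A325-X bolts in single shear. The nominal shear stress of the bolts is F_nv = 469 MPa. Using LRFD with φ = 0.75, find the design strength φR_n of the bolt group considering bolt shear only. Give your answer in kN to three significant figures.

1910 kN

A_b = π × 24² / 4 = 452.4 mm².
R_n = F_nv · A_b · n · n_s = 469 × 452.4 × 12 × 1 / 1000 = 2546 kN.
Design strength φR_n = 0.75 × 2546 = 1910 kN.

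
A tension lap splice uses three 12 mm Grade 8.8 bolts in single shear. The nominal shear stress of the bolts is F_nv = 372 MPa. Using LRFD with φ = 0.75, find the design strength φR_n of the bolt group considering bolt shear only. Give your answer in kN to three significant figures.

A_b = π × 12² / 4 = 113.1 mm².
R_n = F_nv · A_b · n · n_s = 372 × 113.1 × 3 × 1 / 1000 = 126.2 kN.
Design strength φR_n = 0.75 × 126.2 = 94.7 kN.

94.7 kN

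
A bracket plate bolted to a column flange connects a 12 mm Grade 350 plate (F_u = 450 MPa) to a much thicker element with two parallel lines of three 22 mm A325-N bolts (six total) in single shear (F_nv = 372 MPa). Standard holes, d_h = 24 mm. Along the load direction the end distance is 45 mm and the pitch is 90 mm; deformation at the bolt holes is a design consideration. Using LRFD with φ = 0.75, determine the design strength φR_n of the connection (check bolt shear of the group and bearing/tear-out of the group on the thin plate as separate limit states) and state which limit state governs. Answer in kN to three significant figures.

Bolt shear: A_b = π·22²/4 = 380.1 mm²; R_n = 372 × 380.1 × 6 × 1 / 1000 = 848.5 kN → 0.75 × 848.5 = 636 kN.
Bearing (1.2 l_c t F_u ≤ 2.4 d t F_u): upper limit = 2.4·22·12·450 / 1000 = 285.1 kN.
  Edge l_c = 45 − 24/2 = 33 → r_n = 213.8 kN; interior l_c = 90 − 24 = 66 → r_n = 285.1 kN.
  R_n,bearing = 2·213.8 + 4·285.1 = 1568 kN → 0.75 × 1568 = 1180 kN.
Bolt shear governs: 636 kN.

636 kN (bolt shear governs)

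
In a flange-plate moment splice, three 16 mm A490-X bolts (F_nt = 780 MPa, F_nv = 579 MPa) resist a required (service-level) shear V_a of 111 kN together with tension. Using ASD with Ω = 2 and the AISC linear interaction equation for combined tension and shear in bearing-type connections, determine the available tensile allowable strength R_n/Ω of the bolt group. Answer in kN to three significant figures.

A_b = π·16²/4 = 201.1 mm²; f_rv = 111 × 1000 / (3 × 201.1) = 184 MPa.
F'_nt = 1.3 F_nt − (Ω F_nt / F_nv) f_rv = 1.3·780 − (2·780/579)·184 = 518.2 MPa, capped at F_nt → F'_nt = 518.2 MPa.
R_n = F'_nt · A_b · n = 518.2 × 201.1 × 3 / 1000 = 312.6 kN.
Allowable strength R_n/Ω = 312.6 / 2 = 156 kN.

156 kN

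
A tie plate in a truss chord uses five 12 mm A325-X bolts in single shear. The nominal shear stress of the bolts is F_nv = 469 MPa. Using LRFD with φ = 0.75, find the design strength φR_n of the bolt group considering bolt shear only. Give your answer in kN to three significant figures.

199 kN

A_b = π × 12² / 4 = 113.1 mm².
R_n = F_nv · A_b · n · n_s = 469 × 113.1 × 5 × 1 / 1000 = 265.2 kN.
Design strength φR_n = 0.75 × 265.2 = 199 kN.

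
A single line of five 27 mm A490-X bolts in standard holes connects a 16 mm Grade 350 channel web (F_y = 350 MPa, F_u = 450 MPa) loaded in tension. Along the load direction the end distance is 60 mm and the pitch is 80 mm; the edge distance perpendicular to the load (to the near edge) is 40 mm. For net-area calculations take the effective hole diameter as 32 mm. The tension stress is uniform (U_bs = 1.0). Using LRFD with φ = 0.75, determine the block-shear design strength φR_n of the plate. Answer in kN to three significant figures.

Shear plane L_v = 60 + 4·80 = 380 mm; A_gv = 380 × 16 = 6080 mm².
A_nv = (380 − 4.5·32) × 16 = 3776 mm².
A_nt = (40 − 0.5·32) × 16 = 384 mm².
0.6 F_u A_nv = 1020 kN; 0.6 F_y A_gv = 1277 kN → shear rupture governs the shear term.
R_n = 1020 + 1.0 × 450 × 384 / 1000 = 1192 kN.
Design strength φR_n = 0.75 × 1192 = 894 kN.

894 kN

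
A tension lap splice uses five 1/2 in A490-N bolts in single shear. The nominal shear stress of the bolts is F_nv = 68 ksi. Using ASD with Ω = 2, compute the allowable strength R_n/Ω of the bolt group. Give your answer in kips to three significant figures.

A_b = π × 0.5² / 4 = 0.1963 in².
R_n = F_nv · A_b · n · n_s = 68 × 0.1963 × 5 × 1 = 66.76 kips.
Allowable strength R_n/Ω = 66.76 / 2 = 33.4 kips.

33.4 kips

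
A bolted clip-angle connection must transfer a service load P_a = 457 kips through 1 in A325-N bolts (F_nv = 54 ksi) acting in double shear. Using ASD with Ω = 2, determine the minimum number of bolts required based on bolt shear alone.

A_b = π·1²/4 = 0.7854 in².
Per-bolt allowable strength R_n/Ω = 54 × 0.7854 × 2 / 2 = 42.41 kips.
n ≥ 457 / 42.41 = 10.78 → use 11 bolts.

11 bolts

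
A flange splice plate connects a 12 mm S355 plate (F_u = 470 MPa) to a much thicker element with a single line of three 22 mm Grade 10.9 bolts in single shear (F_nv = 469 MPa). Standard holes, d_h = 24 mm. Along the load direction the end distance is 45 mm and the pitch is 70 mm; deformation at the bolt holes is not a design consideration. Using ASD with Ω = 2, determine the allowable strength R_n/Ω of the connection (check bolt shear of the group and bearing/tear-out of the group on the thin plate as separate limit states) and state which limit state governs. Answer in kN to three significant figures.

Bolt shear: A_b = π·22²/4 = 380.1 mm²; R_n = 469 × 380.1 × 3 × 1 / 1000 = 534.8 kN → 534.8 / 2 = 267 kN.
Bearing (1.5 l_c t F_u ≤ 3.0 d t F_u): upper limit = 3.0·22·12·470 / 1000 = 372.2 kN.
  Edge l_c = 45 − 24/2 = 33 → r_n = 279.2 kN; interior l_c = 70 − 24 = 46 → r_n = 372.2 kN.
  R_n,bearing = 1·279.2 + 2·372.2 = 1024 kN → 1024 / 2 = 512 kN.
Bolt shear governs: 267 kN.

267 kN (bolt shear governs)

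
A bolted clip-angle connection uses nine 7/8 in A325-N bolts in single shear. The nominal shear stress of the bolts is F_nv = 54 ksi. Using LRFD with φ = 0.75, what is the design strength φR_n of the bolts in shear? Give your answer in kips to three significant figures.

219 kips

A_b = π × 0.875² / 4 = 0.6013 in².
R_n = F_nv · A_b · n · n_s = 54 × 0.6013 × 9 × 1 = 292.2 kips.
Design strength φR_n = 0.75 × 292.2 = 219 kips.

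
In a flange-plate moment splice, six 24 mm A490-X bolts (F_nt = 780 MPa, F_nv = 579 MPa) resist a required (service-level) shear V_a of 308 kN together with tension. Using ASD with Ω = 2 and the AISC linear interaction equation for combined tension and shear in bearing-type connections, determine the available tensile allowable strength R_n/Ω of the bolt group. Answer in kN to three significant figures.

961 kN

A_b = π·24²/4 = 452.4 mm²; f_rv = 308 × 1000 / (6 × 452.4) = 113.5 MPa.
F'_nt = 1.3 F_nt − (Ω F_nt / F_nv) f_rv = 1.3·780 − (2·780/579)·113.5 = 708.3 MPa, capped at F_nt → F'_nt = 708.3 MPa.
R_n = F'_nt · A_b · n = 708.3 × 452.4 × 6 / 1000 = 1922 kN.
Allowable strength R_n/Ω = 1922 / 2 = 961 kN.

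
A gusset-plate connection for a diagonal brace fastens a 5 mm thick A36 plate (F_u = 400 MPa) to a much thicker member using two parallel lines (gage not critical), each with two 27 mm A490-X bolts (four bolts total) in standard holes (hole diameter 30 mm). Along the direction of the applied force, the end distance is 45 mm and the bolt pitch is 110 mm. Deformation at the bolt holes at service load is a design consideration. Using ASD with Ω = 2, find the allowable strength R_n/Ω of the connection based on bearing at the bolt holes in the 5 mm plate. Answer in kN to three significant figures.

202 kN

Per bolt r_n = 1.2 l_c t F_u ≤ 2.4 d t F_u; upper limit = 2.4 × 27 × 5 × 400 / 1000 = 129.6 kN.
Edge bolt: l_c = 45 − 30/2 = 30 mm → 1.2 × 30 × 5 × 400 / 1000 = 72 → r_n = 72 kN.
Interior bolts: l_c = 110 − 30 = 80 mm → 1.2 × 80 × 5 × 400 / 1000 = 192 → r_n = 129.6 kN.
R_n = 2 × 72 + 2 × 129.6 = 403.2 kN.
Allowable strength R_n/Ω = 403.2 / 2 = 202 kN.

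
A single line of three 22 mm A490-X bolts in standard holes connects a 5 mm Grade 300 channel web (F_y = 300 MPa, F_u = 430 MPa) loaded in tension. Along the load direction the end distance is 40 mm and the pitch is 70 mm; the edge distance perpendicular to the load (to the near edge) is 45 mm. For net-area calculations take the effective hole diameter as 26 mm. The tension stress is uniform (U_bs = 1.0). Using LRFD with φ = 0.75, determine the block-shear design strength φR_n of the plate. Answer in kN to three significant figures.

Shear plane L_v = 40 + 2·70 = 180 mm; A_gv = 180 × 5 = 900 mm².
A_nv = (180 − 2.5·26) × 5 = 575 mm².
A_nt = (45 − 0.5·26) × 5 = 160 mm².
0.6 F_u A_nv = 148.3 kN; 0.6 F_y A_gv = 162 kN → shear rupture governs the shear term.
R_n = 148.3 + 1.0 × 430 × 160 / 1000 = 217.1 kN.
Design strength φR_n = 0.75 × 217.1 = 163 kN.

163 kN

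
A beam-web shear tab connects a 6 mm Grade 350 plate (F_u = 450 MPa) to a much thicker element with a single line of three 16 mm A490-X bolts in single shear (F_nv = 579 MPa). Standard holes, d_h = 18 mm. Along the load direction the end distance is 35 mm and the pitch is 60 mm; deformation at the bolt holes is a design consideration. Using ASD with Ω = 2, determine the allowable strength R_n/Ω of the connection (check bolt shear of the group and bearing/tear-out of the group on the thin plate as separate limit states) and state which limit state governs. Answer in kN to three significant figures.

146 kN (bearing governs)

Bolt shear: A_b = π·16²/4 = 201.1 mm²; R_n = 579 × 201.1 × 3 × 1 / 1000 = 349.2 kN → 349.2 / 2 = 175 kN.
Bearing (1.2 l_c t F_u ≤ 2.4 d t F_u): upper limit = 2.4·16·6·450 / 1000 = 103.7 kN.
  Edge l_c = 35 − 18/2 = 26 → r_n = 84.24 kN; interior l_c = 60 − 18 = 42 → r_n = 103.7 kN.
  R_n,bearing = 1·84.24 + 2·103.7 = 291.6 kN → 291.6 / 2 = 146 kN.
Bearing governs: 146 kN.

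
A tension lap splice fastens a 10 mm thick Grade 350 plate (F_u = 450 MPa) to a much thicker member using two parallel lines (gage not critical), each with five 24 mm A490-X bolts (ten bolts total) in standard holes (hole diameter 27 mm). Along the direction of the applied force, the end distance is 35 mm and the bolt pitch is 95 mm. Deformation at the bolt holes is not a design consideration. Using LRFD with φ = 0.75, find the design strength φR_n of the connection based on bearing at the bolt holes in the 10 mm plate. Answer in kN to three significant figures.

2160 kN

Per bolt r_n = 1.5 l_c t F_u ≤ 3.0 d t F_u; upper limit = 3.0 × 24 × 10 × 450 / 1000 = 324 kN.
Edge bolt: l_c = 35 − 27/2 = 21.5 mm → 1.5 × 21.5 × 10 × 450 / 1000 = 145.1 → r_n = 145.1 kN.
Interior bolts: l_c = 95 − 27 = 68 mm → 1.5 × 68 × 10 × 450 / 1000 = 459 → r_n = 324 kN.
R_n = 2 × 145.1 + 8 × 324 = 2882 kN.
Design strength φR_n = 0.75 × 2882 = 2160 kN.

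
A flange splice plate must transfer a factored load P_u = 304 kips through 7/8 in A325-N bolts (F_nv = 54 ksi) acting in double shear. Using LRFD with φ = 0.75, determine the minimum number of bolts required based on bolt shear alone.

7 bolts

A_b = π·0.875²/4 = 0.6013 in².
Per-bolt design strength φR_n = 0.75 × 54 × 0.6013 × 2 = 48.71 kips.
n ≥ 304 / 48.71 = 6.241 → use 7 bolts.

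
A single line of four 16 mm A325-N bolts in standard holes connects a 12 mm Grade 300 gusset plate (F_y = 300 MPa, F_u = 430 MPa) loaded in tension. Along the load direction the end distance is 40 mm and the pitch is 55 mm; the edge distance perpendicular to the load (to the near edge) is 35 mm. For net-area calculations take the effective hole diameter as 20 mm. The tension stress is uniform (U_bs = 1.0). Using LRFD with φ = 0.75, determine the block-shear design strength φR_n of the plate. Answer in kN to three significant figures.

Shear plane L_v = 40 + 3·55 = 205 mm; A_gv = 205 × 12 = 2460 mm².
A_nv = (205 − 3.5·20) × 12 = 1620 mm².
A_nt = (35 − 0.5·20) × 12 = 300 mm².
0.6 F_u A_nv = 418 kN; 0.6 F_y A_gv = 442.8 kN → shear rupture governs the shear term.
R_n = 418 + 1.0 × 430 × 300 / 1000 = 547 kN.
Design strength φR_n = 0.75 × 547 = 410 kN.

410 kN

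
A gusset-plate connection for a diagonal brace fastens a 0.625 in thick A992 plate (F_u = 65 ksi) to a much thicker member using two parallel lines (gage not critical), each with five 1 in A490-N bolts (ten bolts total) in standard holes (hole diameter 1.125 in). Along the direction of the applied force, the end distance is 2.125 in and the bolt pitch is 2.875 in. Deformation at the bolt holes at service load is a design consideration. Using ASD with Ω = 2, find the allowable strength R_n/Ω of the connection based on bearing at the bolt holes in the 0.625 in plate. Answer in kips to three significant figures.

Per bolt r_n = 1.2 l_c t F_u ≤ 2.4 d t F_u; upper limit = 2.4 × 1 × 0.625 × 65 = 97.5 kips.
Edge bolt: l_c = 2.125 − 1.125/2 = 1.562 in → 1.2 × 1.562 × 0.625 × 65 = 76.17 → r_n = 76.17 kips.
Interior bolts: l_c = 2.875 − 1.125 = 1.75 in → 1.2 × 1.75 × 0.625 × 65 = 85.31 → r_n = 85.31 kips.
R_n = 2 × 76.17 + 8 × 85.31 = 834.8 kips.
Allowable strength R_n/Ω = 834.8 / 2 = 417 kips.

417 kips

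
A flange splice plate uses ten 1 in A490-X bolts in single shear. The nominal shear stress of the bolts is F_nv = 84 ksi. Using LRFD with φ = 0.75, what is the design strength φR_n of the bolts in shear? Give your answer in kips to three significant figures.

495 kips

A_b = π × 1² / 4 = 0.7854 in².
R_n = F_nv · A_b · n · n_s = 84 × 0.7854 × 10 × 1 = 659.7 kips.
Design strength φR_n = 0.75 × 659.7 = 495 kips.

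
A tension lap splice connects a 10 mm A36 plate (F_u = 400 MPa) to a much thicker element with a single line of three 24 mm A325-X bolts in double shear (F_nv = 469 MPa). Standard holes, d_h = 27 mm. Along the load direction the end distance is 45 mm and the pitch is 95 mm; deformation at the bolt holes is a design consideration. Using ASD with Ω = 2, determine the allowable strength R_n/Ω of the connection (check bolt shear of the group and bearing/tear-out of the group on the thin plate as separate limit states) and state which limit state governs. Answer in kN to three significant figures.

306 kN (bearing governs)

Bolt shear: A_b = π·24²/4 = 452.4 mm²; R_n = 469 × 452.4 × 3 × 2 / 1000 = 1273 kN → 1273 / 2 = 637 kN.
Bearing (1.2 l_c t F_u ≤ 2.4 d t F_u): upper limit = 2.4·24·10·400 / 1000 = 230.4 kN.
  Edge l_c = 45 − 27/2 = 31.5 → r_n = 151.2 kN; interior l_c = 95 − 27 = 68 → r_n = 230.4 kN.
  R_n,bearing = 1·151.2 + 2·230.4 = 612 kN → 612 / 2 = 306 kN.
Bearing governs: 306 kN.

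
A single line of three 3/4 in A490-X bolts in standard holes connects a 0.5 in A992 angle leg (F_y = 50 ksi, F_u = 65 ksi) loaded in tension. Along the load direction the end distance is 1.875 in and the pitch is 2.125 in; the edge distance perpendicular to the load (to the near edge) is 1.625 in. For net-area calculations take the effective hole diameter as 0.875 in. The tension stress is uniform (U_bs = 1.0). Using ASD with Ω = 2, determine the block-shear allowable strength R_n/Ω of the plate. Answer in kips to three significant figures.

Shear plane L_v = 1.875 + 2·2.125 = 6.125 in; A_gv = 6.125 × 0.5 = 3.062 in².
A_nv = (6.125 − 2.5·0.875) × 0.5 = 1.969 in².
A_nt = (1.625 − 0.5·0.875) × 0.5 = 0.5938 in².
0.6 F_u A_nv = 76.78 kips; 0.6 F_y A_gv = 91.88 kips → shear rupture governs the shear term.
R_n = 76.78 + 1.0 × 65 × 0.5938 = 115.4 kips.
Allowable strength R_n/Ω = 115.4 / 2 = 57.7 kips.

57.7 kips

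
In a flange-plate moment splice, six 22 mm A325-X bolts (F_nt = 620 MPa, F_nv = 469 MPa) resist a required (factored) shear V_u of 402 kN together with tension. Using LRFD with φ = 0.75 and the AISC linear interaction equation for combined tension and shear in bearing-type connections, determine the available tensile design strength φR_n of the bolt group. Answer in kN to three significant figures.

A_b = π·22²/4 = 380.1 mm²; f_rv = 402 × 1000 / (6 × 380.1) = 176.3 MPa.
F'_nt = 1.3 F_nt − (F_nt / φF_nv) f_rv = 1.3·620 − (620/(0.75·469))·176.3 = 495.3 MPa, capped at F_nt → F'_nt = 495.3 MPa.
R_n = F'_nt · A_b · n = 495.3 × 380.1 × 6 / 1000 = 1130 kN.
Design strength φR_n = 0.75 × 1130 = 847 kN.

847 kN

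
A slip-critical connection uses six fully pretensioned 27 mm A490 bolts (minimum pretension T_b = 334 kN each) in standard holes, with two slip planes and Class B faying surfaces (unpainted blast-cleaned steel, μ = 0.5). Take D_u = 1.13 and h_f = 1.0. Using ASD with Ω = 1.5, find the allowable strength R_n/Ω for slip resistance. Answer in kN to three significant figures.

R_n = μ · D_u · h_f · T_b · n_s · n_b = 0.5 × 1.13 × 1.0 × 334 × 2 × 6 = 2265 kN.
Allowable strength R_n/Ω = 2265 / 1.5 = 1510 kN.

1510 kN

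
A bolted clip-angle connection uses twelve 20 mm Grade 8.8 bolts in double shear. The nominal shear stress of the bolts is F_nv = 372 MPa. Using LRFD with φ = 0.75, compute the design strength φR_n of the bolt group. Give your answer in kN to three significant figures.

2100 kN

A_b = π × 20² / 4 = 314.2 mm².
R_n = F_nv · A_b · n · n_s = 372 × 314.2 × 12 × 2 / 1000 = 2805 kN.
Design strength φR_n = 0.75 × 2805 = 2100 kN.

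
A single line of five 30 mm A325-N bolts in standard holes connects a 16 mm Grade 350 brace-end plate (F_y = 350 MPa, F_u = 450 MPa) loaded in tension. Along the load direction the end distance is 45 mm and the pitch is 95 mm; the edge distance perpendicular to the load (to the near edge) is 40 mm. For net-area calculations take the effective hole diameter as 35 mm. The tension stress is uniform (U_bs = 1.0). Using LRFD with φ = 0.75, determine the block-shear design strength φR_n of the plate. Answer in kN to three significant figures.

988 kN

Shear plane L_v = 45 + 4·95 = 425 mm; A_gv = 425 × 16 = 6800 mm².
A_nv = (425 − 4.5·35) × 16 = 4280 mm².
A_nt = (40 − 0.5·35) × 16 = 360 mm².
0.6 F_u A_nv = 1156 kN; 0.6 F_y A_gv = 1428 kN → shear rupture governs the shear term.
R_n = 1156 + 1.0 × 450 × 360 / 1000 = 1318 kN.
Design strength φR_n = 0.75 × 1318 = 988 kN.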